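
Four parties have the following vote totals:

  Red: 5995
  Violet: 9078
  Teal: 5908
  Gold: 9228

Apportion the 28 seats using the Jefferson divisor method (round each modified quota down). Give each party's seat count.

Red 5; Violet 9; Teal 5; Gold 9

Standard divisor 30209/28 ≈ 1078.893; standard quotas: Red 5.557, Violet 8.414, Teal 5.476, Gold 8.553.
Rounding down gives 5, 8, 5, 8 = 26 seats, so the divisor must be adjusted.
With modified divisor 1004: modified quotas Red 5.971, Violet 9.042, Teal 5.884, Gold 9.191.
Rounding down: Red 5, Violet 9, Teal 5, Gold 9 (total 28).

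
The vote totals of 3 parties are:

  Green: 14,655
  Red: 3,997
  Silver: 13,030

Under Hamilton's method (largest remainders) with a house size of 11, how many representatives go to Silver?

5

Standard divisor: 31682 ÷ 11 ≈ 2880.182.
Standard quotas: Green 5.0882, Red 1.3878, Silver 4.5240.
Lower quotas: Green 5, Red 1, Silver 4 (sum 10, leaving 1 seat).
Remainders in descending order: Silver 0.5240, Red 0.3878, Green 0.0882.
Largest remainder: Silver receives the extra seat.
Silver receives 5.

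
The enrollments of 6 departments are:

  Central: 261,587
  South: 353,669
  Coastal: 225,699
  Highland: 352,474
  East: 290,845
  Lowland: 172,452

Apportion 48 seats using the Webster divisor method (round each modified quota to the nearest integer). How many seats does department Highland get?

Standard divisor 1656726/48 ≈ 34515.125; standard quotas: Central 7.579, South 10.247, Coastal 6.539, Highland 10.212, East 8.427, Lowland 4.996.
Rounding to the nearest integer gives Central 8, South 10, Coastal 7, Highland 10, East 8, Lowland 5 — total 48, matching the house size, so no adjustment is needed.
Highland receives 10.

10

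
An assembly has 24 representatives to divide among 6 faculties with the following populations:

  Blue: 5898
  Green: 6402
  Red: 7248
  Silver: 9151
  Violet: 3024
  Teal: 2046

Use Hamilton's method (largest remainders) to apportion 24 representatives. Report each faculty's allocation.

Blue 4; Green 5; Red 5; Silver 7; Violet 2; Teal 1

The standard divisor is 33769/24 ≈ 1407.042.
Standard quotas: Blue 4.1918, Green 4.5500, Red 5.1512, Silver 6.5037, Violet 2.1492, Teal 1.4541.
Lower quotas: Blue 4, Green 4, Red 5, Silver 6, Violet 2, Teal 1 (sum 22, leaving 2 seats).
Remainders in descending order: Green 0.5500, Silver 0.5037, Teal 0.4541, Blue 0.1918, Red 0.1512, Violet 0.1492.
The surplus seats go to Green, Silver.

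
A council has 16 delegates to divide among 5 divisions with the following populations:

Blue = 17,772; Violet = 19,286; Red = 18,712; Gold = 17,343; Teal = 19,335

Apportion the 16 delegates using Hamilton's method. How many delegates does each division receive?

Total 92448; standard divisor 92448/16 = 5778.
Standard quotas: Blue 3.0758, Violet 3.3378, Red 3.2385, Gold 3.0016, Teal 3.3463.
Lower quotas: Blue 3, Violet 3, Red 3, Gold 3, Teal 3 (sum 15, leaving 1 seat).
Remainders in descending order: Teal 0.3463, Violet 0.3378, Red 0.2385, Blue 0.0758, Gold 0.0016.
Largest remainder: Teal receives the extra seat.

Blue: 3, Violet: 3, Red: 3, Gold: 3, Teal: 4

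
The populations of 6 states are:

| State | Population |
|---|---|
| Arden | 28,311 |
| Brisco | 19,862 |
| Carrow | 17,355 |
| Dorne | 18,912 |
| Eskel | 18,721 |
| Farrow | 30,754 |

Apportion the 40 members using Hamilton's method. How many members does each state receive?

The standard divisor is 133915/40 ≈ 3347.875.
Standard quotas: Arden 8.4564, Brisco 5.9327, Carrow 5.1839, Dorne 5.6490, Eskel 5.5919, Farrow 9.1861.
Lower quotas: Arden 8, Brisco 5, Carrow 5, Dorne 5, Eskel 5, Farrow 9 (sum 37, leaving 3 seats).
Remainders in descending order: Brisco 0.9327, Dorne 0.6490, Eskel 0.5919, Arden 0.4564, Farrow 0.1861, Carrow 0.1839.
The surplus seats go to Brisco, Dorne, Eskel.

Arden 8, Brisco 6, Carrow 5, Dorne 6, Eskel 6, Farrow 9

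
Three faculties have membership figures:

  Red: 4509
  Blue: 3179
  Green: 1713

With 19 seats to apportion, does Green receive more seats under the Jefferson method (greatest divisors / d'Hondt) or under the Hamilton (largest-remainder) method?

Jefferson: Red 9, Blue 7, Green 3.
Hamilton: Red 9, Blue 6, Green 4.
Green gets 3 under Jefferson and 4 under Hamilton.

Hamilton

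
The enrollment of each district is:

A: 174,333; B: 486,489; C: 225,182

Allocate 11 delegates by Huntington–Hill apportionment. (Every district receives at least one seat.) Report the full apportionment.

With divisor 81944: modified quotas A 2.127, B 5.937, C 2.748.
Geometric-mean thresholds: A √(2·3)=2.449, B √(5·6)=5.477, C √(2·3)=2.449.
Each quota rounded against its threshold gives A 2, B 6, C 3 (total 11).

A 2, B 6, C 3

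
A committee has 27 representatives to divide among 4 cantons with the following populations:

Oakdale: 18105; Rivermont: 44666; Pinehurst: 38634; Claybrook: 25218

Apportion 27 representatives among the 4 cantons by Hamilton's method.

Standard divisor: 126623 ÷ 27 ≈ 4689.741.
Standard quotas: Oakdale 3.8606, Rivermont 9.5242, Pinehurst 8.2380, Claybrook 5.3773.
Lower quotas: Oakdale 3, Rivermont 9, Pinehurst 8, Claybrook 5 (sum 25, leaving 2 seats).
Remainders in descending order: Oakdale 0.8606, Rivermont 0.5242, Claybrook 0.3773, Pinehurst 0.2380.
Largest remainders: Oakdale, Rivermont receive the extra seats.

Oakdale 4, Rivermont 10, Pinehurst 8, Claybrook 5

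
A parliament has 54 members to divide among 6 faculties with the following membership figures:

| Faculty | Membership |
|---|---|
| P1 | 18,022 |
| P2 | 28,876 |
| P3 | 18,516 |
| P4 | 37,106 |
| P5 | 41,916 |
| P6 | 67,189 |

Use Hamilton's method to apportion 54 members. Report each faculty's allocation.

P1 5, P2 7, P3 5, P4 9, P5 11, P6 17

Total 211625; standard divisor 211625/54 ≈ 3918.981.
Standard quotas: P1 4.5986, P2 7.3682, P3 4.7247, P4 9.4683, P5 10.6956, P6 17.1445.
Lower quotas: P1 4, P2 7, P3 4, P4 9, P5 10, P6 17 (sum 51, leaving 3 seats).
Remainders in descending order: P3 0.7247, P5 0.6956, P1 0.5986, P4 0.4683, P2 0.3682, P6 0.1445.
Largest remainders: P3, P5, P1 receive the extra seats.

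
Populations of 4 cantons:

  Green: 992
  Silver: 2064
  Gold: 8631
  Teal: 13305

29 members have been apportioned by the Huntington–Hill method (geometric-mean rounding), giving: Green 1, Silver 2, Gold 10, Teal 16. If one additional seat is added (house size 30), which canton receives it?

Priority for the next seat is population ÷ (√(s·(s+1))).
Priorities: Green 701.450, Silver 842.624, Gold 822.934, Teal 806.734.
Highest priority: Silver.

Silver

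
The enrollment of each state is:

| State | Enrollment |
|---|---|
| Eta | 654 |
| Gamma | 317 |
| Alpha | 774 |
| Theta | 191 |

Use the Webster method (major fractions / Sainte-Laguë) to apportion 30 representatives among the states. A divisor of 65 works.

Eta 10, Gamma 5, Alpha 12, Theta 3

With modified divisor 65: modified quotas Eta 10.062, Gamma 4.877, Alpha 11.908, Theta 2.938.
Rounding to the nearest integer: Eta 10, Gamma 5, Alpha 12, Theta 3 (total 30).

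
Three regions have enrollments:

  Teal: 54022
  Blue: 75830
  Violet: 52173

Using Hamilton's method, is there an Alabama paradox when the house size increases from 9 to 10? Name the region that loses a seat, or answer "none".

none

At 9 seats: Teal 3, Blue 4, Violet 2.
At 10 seats: Teal 3, Blue 4, Violet 3.
No region's allocation decreased.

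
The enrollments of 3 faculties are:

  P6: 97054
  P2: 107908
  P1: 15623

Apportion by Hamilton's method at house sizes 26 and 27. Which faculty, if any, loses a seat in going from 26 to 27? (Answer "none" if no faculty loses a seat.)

At 26 seats: P6 11, P2 13, P1 2.
At 27 seats: P6 12, P2 13, P1 2.
No faculty's allocation decreased.

none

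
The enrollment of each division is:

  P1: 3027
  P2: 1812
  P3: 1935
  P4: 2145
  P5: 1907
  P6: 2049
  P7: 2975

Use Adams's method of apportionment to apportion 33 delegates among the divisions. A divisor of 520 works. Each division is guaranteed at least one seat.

With modified divisor 520: modified quotas P1 5.821, P2 3.485, P3 3.721, P4 4.125, P5 3.667, P6 3.940, P7 5.721.
Rounding up: P1 6, P2 4, P3 4, P4 5, P5 4, P6 4, P7 6 (total 33).

P1: 6, P2: 4, P3: 4, P4: 5, P5: 4, P6: 4, P7: 6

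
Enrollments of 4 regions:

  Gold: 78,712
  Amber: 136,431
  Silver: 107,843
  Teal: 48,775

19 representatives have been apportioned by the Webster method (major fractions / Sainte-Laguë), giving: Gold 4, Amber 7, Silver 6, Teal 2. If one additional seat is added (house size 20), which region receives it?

Teal

Priority for the next seat is population ÷ (current seats + 0.5).
Priorities: Gold 17491.556, Amber 18190.800, Silver 16591.231, Teal 19510.000.
Highest priority: Teal.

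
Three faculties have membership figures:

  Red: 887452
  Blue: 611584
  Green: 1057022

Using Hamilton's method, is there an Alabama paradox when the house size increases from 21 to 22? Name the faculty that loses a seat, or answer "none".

At 21 seats: Red 7, Blue 5, Green 9.
At 22 seats: Red 8, Blue 5, Green 9.
No faculty's allocation decreased.

none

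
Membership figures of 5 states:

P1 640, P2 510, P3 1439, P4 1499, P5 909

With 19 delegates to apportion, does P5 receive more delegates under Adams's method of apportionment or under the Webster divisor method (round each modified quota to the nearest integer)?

Adams: P1 3, P2 2, P3 5, P4 5, P5 4.
Webster: P1 2, P2 2, P3 6, P4 6, P5 3.
P5 gets 4 under Adams and 3 under Webster.

Adams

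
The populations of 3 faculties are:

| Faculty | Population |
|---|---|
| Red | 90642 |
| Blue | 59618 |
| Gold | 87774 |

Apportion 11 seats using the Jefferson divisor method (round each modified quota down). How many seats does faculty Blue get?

3

Standard divisor 238034/11 ≈ 21639.455; standard quotas: Red 4.189, Blue 2.755, Gold 4.056.
Rounding down gives 4, 2, 4 = 10 seats, so the divisor must be adjusted.
With modified divisor 19000: modified quotas Red 4.771, Blue 3.138, Gold 4.620.
Rounding down: Red 4, Blue 3, Gold 4 (total 11).
Blue receives 3.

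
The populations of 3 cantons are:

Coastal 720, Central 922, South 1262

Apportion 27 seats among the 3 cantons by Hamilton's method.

Coastal 7; Central 8; South 12

Total 2904; standard divisor 2904/27 ≈ 107.556.
Standard quotas: Coastal 6.694, Central 8.572, South 11.733.
Lower quotas: Coastal 6, Central 8, South 11 (sum 25, leaving 2 seats).
Remainders in descending order: South 0.733, Coastal 0.694, Central 0.572.
Largest remainders: South, Coastal receive the extra seats.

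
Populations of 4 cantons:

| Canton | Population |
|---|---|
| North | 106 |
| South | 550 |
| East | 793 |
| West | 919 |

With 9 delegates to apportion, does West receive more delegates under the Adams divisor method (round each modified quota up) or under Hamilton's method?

Hamilton

Adams: North 1, South 2, East 3, West 3.
Hamilton: North 0, South 2, East 3, West 4.
West gets 3 under Adams and 4 under Hamilton.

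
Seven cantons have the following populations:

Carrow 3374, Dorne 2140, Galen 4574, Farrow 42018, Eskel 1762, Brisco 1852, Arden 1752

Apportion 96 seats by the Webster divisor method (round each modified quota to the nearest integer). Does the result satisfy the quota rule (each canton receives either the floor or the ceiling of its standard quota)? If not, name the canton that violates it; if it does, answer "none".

Standard quotas: Carrow 5.636, Dorne 3.575, Galen 7.640, Farrow 70.186, Eskel 2.943, Brisco 3.094, Arden 2.927.
Webster allocation: Carrow 6, Dorne 4, Galen 8, Farrow 69, Eskel 3, Brisco 3, Arden 3.
Farrow has quota 70.186 (lower 70, upper 71) but receives 69 — outside the quota interval.

Farrow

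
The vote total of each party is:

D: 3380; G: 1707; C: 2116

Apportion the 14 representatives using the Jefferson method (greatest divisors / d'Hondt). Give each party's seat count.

D 7, G 3, C 4

Standard divisor 7203/14 ≈ 514.5; standard quotas: D 6.569, G 3.318, C 4.113.
Rounding down gives 6, 3, 4 = 13 seats, so the divisor must be adjusted.
With modified divisor 450: modified quotas D 7.511, G 3.793, C 4.702.
Rounding down: D 7, G 3, C 4 (total 14).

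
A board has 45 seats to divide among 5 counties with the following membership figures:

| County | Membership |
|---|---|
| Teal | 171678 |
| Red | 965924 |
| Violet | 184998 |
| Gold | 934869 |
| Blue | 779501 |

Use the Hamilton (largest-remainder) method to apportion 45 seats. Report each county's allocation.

Standard divisor: 3036970 ÷ 45 ≈ 67488.222.
Standard quotas: Teal 2.5438, Red 14.3125, Violet 2.7412, Gold 13.8523, Blue 11.5502.
Lower quotas: Teal 2, Red 14, Violet 2, Gold 13, Blue 11 (sum 42, leaving 3 seats).
Remainders in descending order: Gold 0.8523, Violet 0.7412, Blue 0.5502, Teal 0.5438, Red 0.3125.
Largest remainders: Gold, Violet, Blue receive the extra seats.

Teal 2, Red 14, Violet 3, Gold 14, Blue 12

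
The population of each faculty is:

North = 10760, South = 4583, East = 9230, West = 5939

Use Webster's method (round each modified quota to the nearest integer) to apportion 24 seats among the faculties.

North: 8, South: 4, East: 7, West: 5

Standard divisor 30512/24 ≈ 1271.333; standard quotas: North 8.464, South 3.605, East 7.260, West 4.671.
Rounding to the nearest integer gives North 8, South 4, East 7, West 5 — total 24, matching the house size, so no adjustment is needed.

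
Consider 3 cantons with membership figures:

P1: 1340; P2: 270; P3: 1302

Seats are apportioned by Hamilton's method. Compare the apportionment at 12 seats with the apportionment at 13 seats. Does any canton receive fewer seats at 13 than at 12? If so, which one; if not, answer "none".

none

At 12 seats: P1 6, P2 1, P3 5.
At 13 seats: P1 6, P2 1, P3 6.
No canton's allocation decreased.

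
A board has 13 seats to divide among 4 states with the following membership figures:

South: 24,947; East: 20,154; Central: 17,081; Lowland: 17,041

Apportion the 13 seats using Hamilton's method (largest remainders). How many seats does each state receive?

South 4, East 3, Central 3, Lowland 3

The standard divisor is 79223/13 ≈ 6094.077.
Standard quotas: South 4.0936, East 3.3071, Central 2.8029, Lowland 2.7963.
Lower quotas: South 4, East 3, Central 2, Lowland 2 (sum 11, leaving 2 seats).
Remainders in descending order: Central 0.8029, Lowland 0.7963, East 0.3071, South 0.0936.
Largest remainders: Central, Lowland receive the extra seats.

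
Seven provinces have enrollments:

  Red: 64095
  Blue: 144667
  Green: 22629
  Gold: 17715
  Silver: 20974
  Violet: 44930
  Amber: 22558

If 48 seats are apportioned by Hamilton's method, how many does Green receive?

Total 337568; standard divisor 337568/48 ≈ 7032.667.
Standard quotas: Red 9.1139, Blue 20.5707, Green 3.2177, Gold 2.5190, Silver 2.9824, Violet 6.3888, Amber 3.2076.
Lower quotas: Red 9, Blue 20, Green 3, Gold 2, Silver 2, Violet 6, Amber 3 (sum 45, leaving 3 seats).
Remainders in descending order: Silver 0.9824, Blue 0.5707, Gold 0.5190, Violet 0.3888, Green 0.2177, Amber 0.2076, Red 0.1139.
Largest remainders: Silver, Blue, Gold receive the extra seats.
Green receives 3.

3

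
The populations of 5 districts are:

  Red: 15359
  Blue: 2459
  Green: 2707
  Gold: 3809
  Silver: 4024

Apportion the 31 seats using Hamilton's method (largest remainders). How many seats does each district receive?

Red=17, Blue=3, Green=3, Gold=4, Silver=4

Total 28358; standard divisor 28358/31 ≈ 914.774.
Standard quotas: Red 16.7899, Blue 2.6881, Green 2.9592, Gold 4.1639, Silver 4.3989.
Lower quotas: Red 16, Blue 2, Green 2, Gold 4, Silver 4 (sum 28, leaving 3 seats).
Remainders in descending order: Green 0.9592, Red 0.7899, Blue 0.6881, Silver 0.3989, Gold 0.1639.
The surplus seats go to Green, Red, Blue.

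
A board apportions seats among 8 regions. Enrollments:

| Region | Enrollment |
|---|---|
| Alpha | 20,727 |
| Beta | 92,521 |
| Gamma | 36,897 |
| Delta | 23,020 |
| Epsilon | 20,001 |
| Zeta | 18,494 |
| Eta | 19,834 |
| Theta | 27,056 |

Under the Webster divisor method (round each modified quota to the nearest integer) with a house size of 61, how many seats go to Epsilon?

5

Standard divisor 258550/61 ≈ 4238.525; standard quotas: Alpha 4.890, Beta 21.829, Gamma 8.705, Delta 5.431, Epsilon 4.719, Zeta 4.363, Eta 4.679, Theta 6.383.
Rounding to the nearest integer gives Alpha 5, Beta 22, Gamma 9, Delta 5, Epsilon 5, Zeta 4, Eta 5, Theta 6 — total 61, matching the house size, so no adjustment is needed.
Epsilon receives 5.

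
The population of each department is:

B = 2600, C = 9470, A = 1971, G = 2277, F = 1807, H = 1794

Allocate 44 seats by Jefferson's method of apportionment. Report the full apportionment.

Standard divisor 19919/44 ≈ 452.705; standard quotas: B 5.743, C 20.919, A 4.354, G 5.030, F 3.992, H 3.963.
Rounding down gives 5, 20, 4, 5, 3, 3 = 40 seats, so the divisor must be adjusted.
With modified divisor 431.89: modified quotas B 6.020, C 21.927, A 4.564, G 5.272, F 4.184, H 4.154.
Rounding down: B 6, C 21, A 4, G 5, F 4, H 4 (total 44).

B: 6, C: 21, A: 4, G: 5, F: 4, H: 4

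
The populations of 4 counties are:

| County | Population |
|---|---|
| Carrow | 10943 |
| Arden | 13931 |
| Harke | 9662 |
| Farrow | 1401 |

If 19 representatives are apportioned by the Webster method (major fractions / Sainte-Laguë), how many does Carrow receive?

6

Standard divisor 35937/19 ≈ 1891.421; standard quotas: Carrow 5.786, Arden 7.365, Harke 5.108, Farrow 0.741.
Rounding to the nearest integer gives Carrow 6, Arden 7, Harke 5, Farrow 1 — total 19, matching the house size, so no adjustment is needed.
Carrow receives 6.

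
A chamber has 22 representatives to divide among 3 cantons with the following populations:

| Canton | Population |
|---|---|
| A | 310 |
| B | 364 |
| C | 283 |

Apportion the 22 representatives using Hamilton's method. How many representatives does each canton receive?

A 7, B 8, C 7

Total 957; standard divisor 957/22 ≈ 43.5.
Standard quotas: A 7.126, B 8.368, C 6.506.
Lower quotas: A 7, B 8, C 6 (sum 21, leaving 1 seat).
Remainders in descending order: C 0.506, B 0.368, A 0.126.
Largest remainder: C receives the extra seat.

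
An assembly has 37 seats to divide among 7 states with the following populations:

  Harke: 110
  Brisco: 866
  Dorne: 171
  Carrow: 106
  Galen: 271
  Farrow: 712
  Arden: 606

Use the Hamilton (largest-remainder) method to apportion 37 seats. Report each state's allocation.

The standard divisor is 2842/37 ≈ 76.811.
Standard quotas: Harke 1.432, Brisco 11.274, Dorne 2.226, Carrow 1.380, Galen 3.528, Farrow 9.270, Arden 7.890.
Lower quotas: Harke 1, Brisco 11, Dorne 2, Carrow 1, Galen 3, Farrow 9, Arden 7 (sum 34, leaving 3 seats).
Remainders in descending order: Arden 0.890, Galen 0.528, Harke 0.432, Carrow 0.380, Brisco 0.274, Farrow 0.270, Dorne 0.226.
The surplus seats go to Arden, Galen, Harke.

Harke 2, Brisco 11, Dorne 2, Carrow 1, Galen 4, Farrow 9, Arden 8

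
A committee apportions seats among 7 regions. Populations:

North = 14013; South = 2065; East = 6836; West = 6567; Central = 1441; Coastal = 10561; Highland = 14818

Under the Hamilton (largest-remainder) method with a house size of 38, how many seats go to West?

The standard divisor is 56301/38 ≈ 1481.605.
Standard quotas: North 9.4580, South 1.3938, East 4.6139, West 4.4324, Central 0.9726, Coastal 7.1281, Highland 10.0013.
Lower quotas: North 9, South 1, East 4, West 4, Central 0, Coastal 7, Highland 10 (sum 35, leaving 3 seats).
Remainders in descending order: Central 0.9726, East 0.6139, North 0.4580, West 0.4324, South 0.3938, Coastal 0.1281, Highland 0.0013.
Largest remainders: Central, East, North receive the extra seats.
West receives 4.

4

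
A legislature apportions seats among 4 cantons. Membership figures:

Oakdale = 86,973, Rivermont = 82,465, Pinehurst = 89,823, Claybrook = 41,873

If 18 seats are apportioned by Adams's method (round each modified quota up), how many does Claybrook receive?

Standard divisor 301134/18 ≈ 16729.667; standard quotas: Oakdale 5.199, Rivermont 4.929, Pinehurst 5.369, Claybrook 2.503.
Rounding up gives 6, 5, 6, 3 = 20 seats, so the divisor must be adjusted.
With modified divisor 19300: modified quotas Oakdale 4.506, Rivermont 4.273, Pinehurst 4.654, Claybrook 2.170.
Rounding up: Oakdale 5, Rivermont 5, Pinehurst 5, Claybrook 3 (total 18).
Claybrook receives 3.

3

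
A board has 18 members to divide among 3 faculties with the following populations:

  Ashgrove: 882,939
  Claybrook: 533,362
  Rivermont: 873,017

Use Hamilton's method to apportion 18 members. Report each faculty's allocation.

Standard divisor: 2289318 ÷ 18 ≈ 127184.333.
Standard quotas: Ashgrove 6.9422, Claybrook 4.1936, Rivermont 6.8642.
Lower quotas: Ashgrove 6, Claybrook 4, Rivermont 6 (sum 16, leaving 2 seats).
Remainders in descending order: Ashgrove 0.9422, Rivermont 0.8642, Claybrook 0.1936.
Largest remainders: Ashgrove, Rivermont receive the extra seats.

Ashgrove=7, Claybrook=4, Rivermont=7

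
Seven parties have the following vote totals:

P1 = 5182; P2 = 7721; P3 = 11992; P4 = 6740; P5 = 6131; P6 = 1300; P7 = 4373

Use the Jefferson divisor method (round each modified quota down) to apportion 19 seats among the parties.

P1: 2, P2: 3, P3: 6, P4: 3, P5: 3, P6: 0, P7: 2

Standard divisor 43439/19 ≈ 2286.263; standard quotas: P1 2.267, P2 3.377, P3 5.245, P4 2.948, P5 2.682, P6 0.569, P7 1.913.
Rounding down gives 2, 3, 5, 2, 2, 0, 1 = 15 seats, so the divisor must be adjusted.
With modified divisor 1960: modified quotas P1 2.644, P2 3.939, P3 6.118, P4 3.439, P5 3.128, P6 0.663, P7 2.231.
Rounding down: P1 2, P2 3, P3 6, P4 3, P5 3, P6 0, P7 2 (total 19).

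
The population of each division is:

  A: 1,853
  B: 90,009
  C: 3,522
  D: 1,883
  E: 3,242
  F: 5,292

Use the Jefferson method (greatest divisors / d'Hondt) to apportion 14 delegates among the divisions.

Standard divisor 105801/14 ≈ 7557.214; standard quotas: A 0.245, B 11.910, C 0.466, D 0.249, E 0.429, F 0.700.
Rounding down gives 0, 11, 0, 0, 0, 0 = 11 seats, so the divisor must be adjusted.
With modified divisor 6200: modified quotas A 0.299, B 14.518, C 0.568, D 0.304, E 0.523, F 0.854.
Rounding down: A 0, B 14, C 0, D 0, E 0, F 0 (total 14).

A 0, B 14, C 0, D 0, E 0, F 0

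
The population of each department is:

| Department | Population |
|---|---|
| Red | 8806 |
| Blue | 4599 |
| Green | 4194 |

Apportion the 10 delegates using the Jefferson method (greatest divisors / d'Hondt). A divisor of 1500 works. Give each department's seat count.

Red 5, Blue 3, Green 2

With modified divisor 1500: modified quotas Red 5.871, Blue 3.066, Green 2.796.
Rounding down: Red 5, Blue 3, Green 2 (total 10).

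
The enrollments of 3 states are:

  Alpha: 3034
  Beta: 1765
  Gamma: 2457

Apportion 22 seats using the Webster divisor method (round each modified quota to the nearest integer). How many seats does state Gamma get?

8

Standard divisor 7256/22 ≈ 329.818; standard quotas: Alpha 9.199, Beta 5.351, Gamma 7.450.
Rounding to the nearest integer gives 9, 5, 7 = 21 seats, so the divisor must be adjusted.
With modified divisor 324: modified quotas Alpha 9.364, Beta 5.448, Gamma 7.583.
Rounding to the nearest integer: Alpha 9, Beta 5, Gamma 8 (total 22).
Gamma receives 8.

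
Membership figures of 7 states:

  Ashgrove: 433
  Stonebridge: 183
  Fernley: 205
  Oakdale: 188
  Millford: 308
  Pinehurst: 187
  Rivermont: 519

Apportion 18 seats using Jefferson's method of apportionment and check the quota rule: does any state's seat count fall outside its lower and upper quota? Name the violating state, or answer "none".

none

Standard quotas: Ashgrove 3.853, Stonebridge 1.628, Fernley 1.824, Oakdale 1.673, Millford 2.740, Pinehurst 1.664, Rivermont 4.618.
Jefferson allocation: Ashgrove 4, Stonebridge 1, Fernley 2, Oakdale 2, Millford 3, Pinehurst 1, Rivermont 5.
Every allocation lies between the lower and upper quota.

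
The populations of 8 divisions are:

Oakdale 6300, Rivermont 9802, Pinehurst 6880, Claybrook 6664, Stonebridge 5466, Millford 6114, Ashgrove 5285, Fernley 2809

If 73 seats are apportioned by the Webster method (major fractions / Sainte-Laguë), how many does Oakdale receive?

9

Standard divisor 49320/73 ≈ 675.616; standard quotas: Oakdale 9.325, Rivermont 14.508, Pinehurst 10.183, Claybrook 9.864, Stonebridge 8.090, Millford 9.050, Ashgrove 7.822, Fernley 4.158.
Rounding to the nearest integer gives Oakdale 9, Rivermont 15, Pinehurst 10, Claybrook 10, Stonebridge 8, Millford 9, Ashgrove 8, Fernley 4 — total 73, matching the house size, so no adjustment is needed.
Oakdale receives 9.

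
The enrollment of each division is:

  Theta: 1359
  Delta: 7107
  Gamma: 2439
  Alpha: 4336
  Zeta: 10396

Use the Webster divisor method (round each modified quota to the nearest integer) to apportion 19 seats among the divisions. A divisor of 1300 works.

With modified divisor 1300: modified quotas Theta 1.045, Delta 5.467, Gamma 1.876, Alpha 3.335, Zeta 7.997.
Rounding to the nearest integer: Theta 1, Delta 5, Gamma 2, Alpha 3, Zeta 8 (total 19).

Theta: 1, Delta: 5, Gamma: 2, Alpha: 3, Zeta: 8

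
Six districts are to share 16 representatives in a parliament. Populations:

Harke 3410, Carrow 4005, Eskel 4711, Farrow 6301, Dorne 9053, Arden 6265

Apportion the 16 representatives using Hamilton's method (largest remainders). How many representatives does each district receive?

Harke 2, Carrow 2, Eskel 2, Farrow 3, Dorne 4, Arden 3

Total 33745; standard divisor 33745/16 ≈ 2109.062.
Standard quotas: Harke 1.6168, Carrow 1.8989, Eskel 2.2337, Farrow 2.9876, Dorne 4.2924, Arden 2.9705.
Lower quotas: Harke 1, Carrow 1, Eskel 2, Farrow 2, Dorne 4, Arden 2 (sum 12, leaving 4 seats).
Remainders in descending order: Farrow 0.9876, Arden 0.9705, Carrow 0.8989, Harke 0.6168, Dorne 0.2924, Eskel 0.2337.
The surplus seats go to Farrow, Arden, Carrow, Harke.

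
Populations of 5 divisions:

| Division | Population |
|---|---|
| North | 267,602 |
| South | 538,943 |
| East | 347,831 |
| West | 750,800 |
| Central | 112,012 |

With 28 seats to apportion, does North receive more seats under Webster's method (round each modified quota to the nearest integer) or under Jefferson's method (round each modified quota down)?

Webster: North 4, South 7, East 5, West 10, Central 2.
Jefferson: North 3, South 8, East 5, West 11, Central 1.
North gets 4 under Webster and 3 under Jefferson.

Webster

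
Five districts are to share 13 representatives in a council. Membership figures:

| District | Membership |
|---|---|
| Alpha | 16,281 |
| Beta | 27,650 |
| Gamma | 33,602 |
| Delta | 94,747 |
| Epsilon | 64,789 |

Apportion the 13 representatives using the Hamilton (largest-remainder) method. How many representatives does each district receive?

Standard divisor: 237069 ÷ 13 ≈ 18236.077.
Standard quotas: Alpha 0.8928, Beta 1.5162, Gamma 1.8426, Delta 5.1956, Epsilon 3.5528.
Lower quotas: Alpha 0, Beta 1, Gamma 1, Delta 5, Epsilon 3 (sum 10, leaving 3 seats).
Remainders in descending order: Alpha 0.8928, Gamma 0.8426, Epsilon 0.5528, Beta 0.5162, Delta 0.1956.
The surplus seats go to Alpha, Gamma, Epsilon.

Alpha 1; Beta 1; Gamma 2; Delta 5; Epsilon 4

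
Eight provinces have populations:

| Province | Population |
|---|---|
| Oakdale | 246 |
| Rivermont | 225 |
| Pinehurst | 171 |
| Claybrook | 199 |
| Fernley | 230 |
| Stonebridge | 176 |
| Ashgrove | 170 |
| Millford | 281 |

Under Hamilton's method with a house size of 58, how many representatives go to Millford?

9

Total 1698; standard divisor 1698/58 ≈ 29.276.
Standard quotas: Oakdale 8.403, Rivermont 7.686, Pinehurst 5.841, Claybrook 6.797, Fernley 7.856, Stonebridge 6.012, Ashgrove 5.807, Millford 9.598.
Lower quotas: Oakdale 8, Rivermont 7, Pinehurst 5, Claybrook 6, Fernley 7, Stonebridge 6, Ashgrove 5, Millford 9 (sum 53, leaving 5 seats).
Remainders in descending order: Fernley 0.856, Pinehurst 0.841, Ashgrove 0.807, Claybrook 0.797, Rivermont 0.686, Millford 0.598, Oakdale 0.403, Stonebridge 0.012.
Largest remainders: Fernley, Pinehurst, Ashgrove, Claybrook, Rivermont receive the extra seats.
Millford receives 9.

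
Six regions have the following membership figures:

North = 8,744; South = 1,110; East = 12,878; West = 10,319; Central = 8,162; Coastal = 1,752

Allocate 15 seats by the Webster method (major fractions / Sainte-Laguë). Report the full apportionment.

Standard divisor 42965/15 ≈ 2864.333; standard quotas: North 3.053, South 0.388, East 4.496, West 3.603, Central 2.850, Coastal 0.612.
Rounding to the nearest integer gives North 3, South 0, East 4, West 4, Central 3, Coastal 1 — total 15, matching the house size, so no adjustment is needed.

North 3; South 0; East 4; West 4; Central 3; Coastal 1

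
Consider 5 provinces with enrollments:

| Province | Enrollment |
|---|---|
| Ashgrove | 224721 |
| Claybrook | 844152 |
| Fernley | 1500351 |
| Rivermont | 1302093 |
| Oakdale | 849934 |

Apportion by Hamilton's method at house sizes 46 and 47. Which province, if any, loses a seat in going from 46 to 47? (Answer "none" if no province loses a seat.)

none

At 46 seats: Ashgrove 2, Claybrook 8, Fernley 15, Rivermont 13, Oakdale 8.
At 47 seats: Ashgrove 2, Claybrook 8, Fernley 15, Rivermont 13, Oakdale 9.
No province's allocation decreased.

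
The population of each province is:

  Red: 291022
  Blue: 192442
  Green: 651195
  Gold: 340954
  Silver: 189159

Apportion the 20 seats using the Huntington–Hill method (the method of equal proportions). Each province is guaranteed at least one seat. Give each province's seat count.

Red: 4; Blue: 2; Green: 8; Gold: 4; Silver: 2

With divisor 81287: modified quotas Red 3.580, Blue 2.367, Green 8.011, Gold 4.194, Silver 2.327.
Geometric-mean thresholds: Red √(3·4)=3.464, Blue √(2·3)=2.449, Green √(8·9)=8.485, Gold √(4·5)=4.472, Silver √(2·3)=2.449.
Each quota rounded against its threshold gives Red 4, Blue 2, Green 8, Gold 4, Silver 2 (total 20).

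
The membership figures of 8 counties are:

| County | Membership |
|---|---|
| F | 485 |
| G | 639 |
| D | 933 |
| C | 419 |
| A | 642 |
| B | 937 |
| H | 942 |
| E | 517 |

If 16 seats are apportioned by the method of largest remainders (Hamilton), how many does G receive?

Total 5514; standard divisor 5514/16 ≈ 344.625.
Standard quotas: F 1.407, G 1.854, D 2.707, C 1.216, A 1.863, B 2.719, H 2.733, E 1.500.
Lower quotas: F 1, G 1, D 2, C 1, A 1, B 2, H 2, E 1 (sum 11, leaving 5 seats).
Remainders in descending order: A 0.863, G 0.854, H 0.733, B 0.719, D 0.707, E 0.500, F 0.407, C 0.216.
The surplus seats go to A, G, H, B, D.
G receives 2.

2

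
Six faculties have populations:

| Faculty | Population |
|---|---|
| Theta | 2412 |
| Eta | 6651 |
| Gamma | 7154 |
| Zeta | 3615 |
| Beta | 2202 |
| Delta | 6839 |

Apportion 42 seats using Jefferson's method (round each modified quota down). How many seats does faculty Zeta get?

Standard divisor 28873/42 ≈ 687.452; standard quotas: Theta 3.509, Eta 9.675, Gamma 10.407, Zeta 5.259, Beta 3.203, Delta 9.948.
Rounding down gives 3, 9, 10, 5, 3, 9 = 39 seats, so the divisor must be adjusted.
With modified divisor 640: modified quotas Theta 3.769, Eta 10.392, Gamma 11.178, Zeta 5.648, Beta 3.441, Delta 10.686.
Rounding down: Theta 3, Eta 10, Gamma 11, Zeta 5, Beta 3, Delta 10 (total 42).
Zeta receives 5.

5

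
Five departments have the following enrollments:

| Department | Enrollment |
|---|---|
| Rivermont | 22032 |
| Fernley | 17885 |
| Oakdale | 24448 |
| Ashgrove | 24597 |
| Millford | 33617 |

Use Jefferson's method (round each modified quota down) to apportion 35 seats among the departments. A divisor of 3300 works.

Rivermont 6, Fernley 5, Oakdale 7, Ashgrove 7, Millford 10

With modified divisor 3300: modified quotas Rivermont 6.676, Fernley 5.420, Oakdale 7.408, Ashgrove 7.454, Millford 10.187.
Rounding down: Rivermont 6, Fernley 5, Oakdale 7, Ashgrove 7, Millford 10 (total 35).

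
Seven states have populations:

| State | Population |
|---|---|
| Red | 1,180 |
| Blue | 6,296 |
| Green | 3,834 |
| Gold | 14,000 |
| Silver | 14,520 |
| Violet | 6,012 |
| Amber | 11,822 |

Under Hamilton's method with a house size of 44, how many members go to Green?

3

Total 57664; standard divisor 57664/44 ≈ 1310.545.
Standard quotas: Red 0.9004, Blue 4.8041, Green 2.9255, Gold 10.6826, Silver 11.0794, Violet 4.5874, Amber 9.0207.
Lower quotas: Red 0, Blue 4, Green 2, Gold 10, Silver 11, Violet 4, Amber 9 (sum 40, leaving 4 seats).
Remainders in descending order: Green 0.9255, Red 0.9004, Blue 0.8041, Gold 0.6826, Violet 0.5874, Silver 0.0794, Amber 0.0207.
The surplus seats go to Green, Red, Blue, Gold.
Green receives 3.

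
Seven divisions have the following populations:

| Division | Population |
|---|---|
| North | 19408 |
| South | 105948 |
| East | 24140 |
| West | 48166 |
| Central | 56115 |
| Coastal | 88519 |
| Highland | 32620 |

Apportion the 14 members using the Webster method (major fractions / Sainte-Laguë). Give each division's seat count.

North 1; South 4; East 1; West 2; Central 2; Coastal 3; Highland 1

Standard divisor 374916/14 ≈ 26779.714; standard quotas: North 0.725, South 3.956, East 0.901, West 1.799, Central 2.095, Coastal 3.305, Highland 1.218.
Rounding to the nearest integer gives North 1, South 4, East 1, West 2, Central 2, Coastal 3, Highland 1 — total 14, matching the house size, so no adjustment is needed.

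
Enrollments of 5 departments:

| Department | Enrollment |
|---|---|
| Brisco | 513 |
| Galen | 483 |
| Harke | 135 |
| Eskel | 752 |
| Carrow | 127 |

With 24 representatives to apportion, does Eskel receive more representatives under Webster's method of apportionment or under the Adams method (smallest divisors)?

Webster: Brisco 6, Galen 6, Harke 2, Eskel 9, Carrow 1.
Adams: Brisco 6, Galen 6, Harke 2, Eskel 8, Carrow 2.
Eskel gets 9 under Webster and 8 under Adams.

Webster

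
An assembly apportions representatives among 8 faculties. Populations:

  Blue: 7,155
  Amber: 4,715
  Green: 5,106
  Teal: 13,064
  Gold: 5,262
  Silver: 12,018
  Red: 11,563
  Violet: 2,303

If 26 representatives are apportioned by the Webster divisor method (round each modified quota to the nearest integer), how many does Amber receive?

Standard divisor 61186/26 ≈ 2353.308; standard quotas: Blue 3.040, Amber 2.004, Green 2.170, Teal 5.551, Gold 2.236, Silver 5.107, Red 4.914, Violet 0.979.
Rounding to the nearest integer gives Blue 3, Amber 2, Green 2, Teal 6, Gold 2, Silver 5, Red 5, Violet 1 — total 26, matching the house size, so no adjustment is needed.
Amber receives 2.

2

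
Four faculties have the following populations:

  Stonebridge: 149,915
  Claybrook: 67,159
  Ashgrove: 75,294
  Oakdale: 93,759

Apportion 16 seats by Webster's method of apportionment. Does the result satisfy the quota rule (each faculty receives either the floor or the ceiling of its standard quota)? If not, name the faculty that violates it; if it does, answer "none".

Standard quotas: Stonebridge 6.212, Claybrook 2.783, Ashgrove 3.120, Oakdale 3.885.
Webster allocation: Stonebridge 6, Claybrook 3, Ashgrove 3, Oakdale 4.
Every allocation lies between the lower and upper quota.

none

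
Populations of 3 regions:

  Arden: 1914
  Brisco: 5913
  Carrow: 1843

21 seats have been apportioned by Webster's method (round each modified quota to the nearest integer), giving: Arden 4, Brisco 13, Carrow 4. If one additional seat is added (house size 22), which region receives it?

Brisco

Priority for the next seat is population ÷ (current seats + 0.5).
Priorities: Arden 425.333, Brisco 438.000, Carrow 409.556.
Highest priority: Brisco.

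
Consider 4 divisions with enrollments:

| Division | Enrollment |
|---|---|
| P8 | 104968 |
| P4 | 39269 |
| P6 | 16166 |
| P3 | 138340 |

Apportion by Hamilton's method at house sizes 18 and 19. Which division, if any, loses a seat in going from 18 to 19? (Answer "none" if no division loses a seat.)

At 18 seats: P8 6, P4 3, P6 1, P3 8.
At 19 seats: P8 7, P4 2, P6 1, P3 9.
P4 drops from 3 to 2.

P4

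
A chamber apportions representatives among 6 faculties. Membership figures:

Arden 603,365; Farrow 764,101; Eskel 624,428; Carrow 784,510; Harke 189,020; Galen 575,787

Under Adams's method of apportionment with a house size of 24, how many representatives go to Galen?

Standard divisor 3541211/24 ≈ 147550.458; standard quotas: Arden 4.089, Farrow 5.179, Eskel 4.232, Carrow 5.317, Harke 1.281, Galen 3.902.
Rounding up gives 5, 6, 5, 6, 2, 4 = 28 seats, so the divisor must be adjusted.
With modified divisor 173000: modified quotas Arden 3.488, Farrow 4.417, Eskel 3.609, Carrow 4.535, Harke 1.093, Galen 3.328.
Rounding up: Arden 4, Farrow 5, Eskel 4, Carrow 5, Harke 2, Galen 4 (total 24).
Galen receives 4.

4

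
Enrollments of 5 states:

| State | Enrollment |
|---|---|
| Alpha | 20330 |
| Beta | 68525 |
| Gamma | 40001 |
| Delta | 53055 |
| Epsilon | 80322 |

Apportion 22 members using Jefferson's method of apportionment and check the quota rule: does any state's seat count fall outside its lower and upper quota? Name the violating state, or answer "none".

none

Standard quotas: Alpha 1.706, Beta 5.749, Gamma 3.356, Delta 4.451, Epsilon 6.739.
Jefferson allocation: Alpha 1, Beta 6, Gamma 3, Delta 5, Epsilon 7.
Every allocation lies between the lower and upper quota.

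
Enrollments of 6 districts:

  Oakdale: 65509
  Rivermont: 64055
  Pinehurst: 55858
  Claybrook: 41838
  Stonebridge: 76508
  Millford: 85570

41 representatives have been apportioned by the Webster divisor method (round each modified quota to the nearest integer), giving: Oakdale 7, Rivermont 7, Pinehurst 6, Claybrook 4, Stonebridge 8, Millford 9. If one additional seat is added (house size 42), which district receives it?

Claybrook

Priority for the next seat is population ÷ (current seats + 0.5).
Priorities: Oakdale 8734.533, Rivermont 8540.667, Pinehurst 8593.538, Claybrook 9297.333, Stonebridge 9000.941, Millford 9007.368.
Highest priority: Claybrook.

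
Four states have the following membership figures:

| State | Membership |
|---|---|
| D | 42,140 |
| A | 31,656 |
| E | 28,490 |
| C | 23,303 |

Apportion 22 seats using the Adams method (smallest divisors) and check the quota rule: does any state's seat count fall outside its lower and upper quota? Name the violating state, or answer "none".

none

Standard quotas: D 7.382, A 5.545, E 4.991, C 4.082.
Adams allocation: D 7, A 6, E 5, C 4.
Every allocation lies between the lower and upper quota.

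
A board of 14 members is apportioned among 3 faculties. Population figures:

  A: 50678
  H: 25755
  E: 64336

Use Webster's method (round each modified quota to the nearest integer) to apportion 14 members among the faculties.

Standard divisor 140769/14 ≈ 10054.929; standard quotas: A 5.040, H 2.561, E 6.398.
Rounding to the nearest integer gives A 5, H 3, E 6 — total 14, matching the house size, so no adjustment is needed.

A 5, H 3, E 6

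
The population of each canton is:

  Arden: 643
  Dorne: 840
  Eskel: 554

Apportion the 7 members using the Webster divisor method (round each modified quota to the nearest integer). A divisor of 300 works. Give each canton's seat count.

With modified divisor 300: modified quotas Arden 2.143, Dorne 2.800, Eskel 1.847.
Rounding to the nearest integer: Arden 2, Dorne 3, Eskel 2 (total 7).

Arden=2; Dorne=3; Eskel=2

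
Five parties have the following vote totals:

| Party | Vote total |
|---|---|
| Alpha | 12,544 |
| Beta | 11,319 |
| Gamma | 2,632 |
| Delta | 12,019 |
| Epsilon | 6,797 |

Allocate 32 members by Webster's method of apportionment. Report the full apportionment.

Alpha=9; Beta=8; Gamma=2; Delta=8; Epsilon=5

Standard divisor 45311/32 ≈ 1415.969; standard quotas: Alpha 8.859, Beta 7.994, Gamma 1.859, Delta 8.488, Epsilon 4.800.
Rounding to the nearest integer gives Alpha 9, Beta 8, Gamma 2, Delta 8, Epsilon 5 — total 32, matching the house size, so no adjustment is needed.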